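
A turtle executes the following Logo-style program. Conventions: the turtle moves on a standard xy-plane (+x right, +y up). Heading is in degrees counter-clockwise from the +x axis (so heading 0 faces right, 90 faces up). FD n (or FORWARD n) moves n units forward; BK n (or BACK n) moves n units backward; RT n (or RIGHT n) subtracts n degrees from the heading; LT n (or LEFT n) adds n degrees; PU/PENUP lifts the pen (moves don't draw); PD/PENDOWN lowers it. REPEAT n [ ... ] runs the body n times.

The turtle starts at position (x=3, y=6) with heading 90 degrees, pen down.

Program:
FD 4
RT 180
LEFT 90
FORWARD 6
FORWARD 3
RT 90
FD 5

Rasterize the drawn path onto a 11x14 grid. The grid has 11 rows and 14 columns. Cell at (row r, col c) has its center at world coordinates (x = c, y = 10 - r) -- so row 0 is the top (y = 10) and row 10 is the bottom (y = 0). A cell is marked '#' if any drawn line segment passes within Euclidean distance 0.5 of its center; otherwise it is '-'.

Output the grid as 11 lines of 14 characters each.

Segment 0: (3,6) -> (3,10)
Segment 1: (3,10) -> (9,10)
Segment 2: (9,10) -> (12,10)
Segment 3: (12,10) -> (12,5)

Answer: ---##########-
---#--------#-
---#--------#-
---#--------#-
---#--------#-
------------#-
--------------
--------------
--------------
--------------
--------------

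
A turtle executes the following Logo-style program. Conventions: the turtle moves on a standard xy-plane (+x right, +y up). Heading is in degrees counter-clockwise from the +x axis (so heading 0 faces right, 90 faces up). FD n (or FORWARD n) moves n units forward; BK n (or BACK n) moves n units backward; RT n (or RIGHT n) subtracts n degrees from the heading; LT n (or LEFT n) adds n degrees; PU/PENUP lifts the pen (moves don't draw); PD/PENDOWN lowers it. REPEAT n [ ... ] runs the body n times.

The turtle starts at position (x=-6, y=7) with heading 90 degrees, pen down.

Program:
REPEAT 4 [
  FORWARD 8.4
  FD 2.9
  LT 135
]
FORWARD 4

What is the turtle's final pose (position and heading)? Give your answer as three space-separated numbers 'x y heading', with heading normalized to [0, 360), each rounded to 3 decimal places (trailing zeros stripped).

Executing turtle program step by step:
Start: pos=(-6,7), heading=90, pen down
REPEAT 4 [
  -- iteration 1/4 --
  FD 8.4: (-6,7) -> (-6,15.4) [heading=90, draw]
  FD 2.9: (-6,15.4) -> (-6,18.3) [heading=90, draw]
  LT 135: heading 90 -> 225
  -- iteration 2/4 --
  FD 8.4: (-6,18.3) -> (-11.94,12.36) [heading=225, draw]
  FD 2.9: (-11.94,12.36) -> (-13.99,10.31) [heading=225, draw]
  LT 135: heading 225 -> 0
  -- iteration 3/4 --
  FD 8.4: (-13.99,10.31) -> (-5.59,10.31) [heading=0, draw]
  FD 2.9: (-5.59,10.31) -> (-2.69,10.31) [heading=0, draw]
  LT 135: heading 0 -> 135
  -- iteration 4/4 --
  FD 8.4: (-2.69,10.31) -> (-8.63,16.249) [heading=135, draw]
  FD 2.9: (-8.63,16.249) -> (-10.681,18.3) [heading=135, draw]
  LT 135: heading 135 -> 270
]
FD 4: (-10.681,18.3) -> (-10.681,14.3) [heading=270, draw]
Final: pos=(-10.681,14.3), heading=270, 9 segment(s) drawn

Answer: -10.681 14.3 270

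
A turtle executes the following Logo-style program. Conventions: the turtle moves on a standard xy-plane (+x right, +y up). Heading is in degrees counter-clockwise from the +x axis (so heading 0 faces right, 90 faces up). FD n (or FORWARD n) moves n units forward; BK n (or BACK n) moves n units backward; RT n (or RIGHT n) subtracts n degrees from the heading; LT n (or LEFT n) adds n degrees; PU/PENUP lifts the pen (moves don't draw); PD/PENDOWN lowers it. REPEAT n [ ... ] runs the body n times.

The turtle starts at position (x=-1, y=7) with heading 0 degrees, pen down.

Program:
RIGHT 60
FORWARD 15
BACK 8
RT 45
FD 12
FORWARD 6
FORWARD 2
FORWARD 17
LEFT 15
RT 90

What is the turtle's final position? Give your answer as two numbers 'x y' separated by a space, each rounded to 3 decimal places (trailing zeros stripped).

Executing turtle program step by step:
Start: pos=(-1,7), heading=0, pen down
RT 60: heading 0 -> 300
FD 15: (-1,7) -> (6.5,-5.99) [heading=300, draw]
BK 8: (6.5,-5.99) -> (2.5,0.938) [heading=300, draw]
RT 45: heading 300 -> 255
FD 12: (2.5,0.938) -> (-0.606,-10.653) [heading=255, draw]
FD 6: (-0.606,-10.653) -> (-2.159,-16.449) [heading=255, draw]
FD 2: (-2.159,-16.449) -> (-2.676,-18.381) [heading=255, draw]
FD 17: (-2.676,-18.381) -> (-7.076,-34.801) [heading=255, draw]
LT 15: heading 255 -> 270
RT 90: heading 270 -> 180
Final: pos=(-7.076,-34.801), heading=180, 6 segment(s) drawn

Answer: -7.076 -34.801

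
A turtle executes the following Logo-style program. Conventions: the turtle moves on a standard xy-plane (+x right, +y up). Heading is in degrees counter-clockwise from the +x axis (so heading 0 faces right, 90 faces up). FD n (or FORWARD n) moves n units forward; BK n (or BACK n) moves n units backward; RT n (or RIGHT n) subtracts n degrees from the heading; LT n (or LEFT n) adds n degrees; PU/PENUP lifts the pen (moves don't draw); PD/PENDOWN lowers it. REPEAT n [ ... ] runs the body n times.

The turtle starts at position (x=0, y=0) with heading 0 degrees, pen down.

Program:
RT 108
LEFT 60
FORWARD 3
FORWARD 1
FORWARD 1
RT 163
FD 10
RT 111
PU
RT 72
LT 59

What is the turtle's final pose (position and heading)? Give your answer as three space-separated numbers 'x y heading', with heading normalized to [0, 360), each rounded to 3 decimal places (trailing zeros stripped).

Answer: -5.226 1.435 25

Derivation:
Executing turtle program step by step:
Start: pos=(0,0), heading=0, pen down
RT 108: heading 0 -> 252
LT 60: heading 252 -> 312
FD 3: (0,0) -> (2.007,-2.229) [heading=312, draw]
FD 1: (2.007,-2.229) -> (2.677,-2.973) [heading=312, draw]
FD 1: (2.677,-2.973) -> (3.346,-3.716) [heading=312, draw]
RT 163: heading 312 -> 149
FD 10: (3.346,-3.716) -> (-5.226,1.435) [heading=149, draw]
RT 111: heading 149 -> 38
PU: pen up
RT 72: heading 38 -> 326
LT 59: heading 326 -> 25
Final: pos=(-5.226,1.435), heading=25, 4 segment(s) drawn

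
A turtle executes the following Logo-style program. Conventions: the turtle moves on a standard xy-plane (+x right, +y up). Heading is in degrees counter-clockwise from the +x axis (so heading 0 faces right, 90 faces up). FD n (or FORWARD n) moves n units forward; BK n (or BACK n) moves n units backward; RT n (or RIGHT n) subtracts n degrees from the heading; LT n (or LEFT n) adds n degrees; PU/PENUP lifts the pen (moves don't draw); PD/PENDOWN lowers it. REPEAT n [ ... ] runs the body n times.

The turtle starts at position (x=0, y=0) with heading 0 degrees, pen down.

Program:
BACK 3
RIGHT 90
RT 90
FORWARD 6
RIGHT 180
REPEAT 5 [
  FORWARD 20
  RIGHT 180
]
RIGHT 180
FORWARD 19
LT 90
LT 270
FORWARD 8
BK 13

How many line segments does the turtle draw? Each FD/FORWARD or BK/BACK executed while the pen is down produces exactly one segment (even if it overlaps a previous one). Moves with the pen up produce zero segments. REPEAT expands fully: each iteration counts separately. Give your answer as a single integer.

Answer: 10

Derivation:
Executing turtle program step by step:
Start: pos=(0,0), heading=0, pen down
BK 3: (0,0) -> (-3,0) [heading=0, draw]
RT 90: heading 0 -> 270
RT 90: heading 270 -> 180
FD 6: (-3,0) -> (-9,0) [heading=180, draw]
RT 180: heading 180 -> 0
REPEAT 5 [
  -- iteration 1/5 --
  FD 20: (-9,0) -> (11,0) [heading=0, draw]
  RT 180: heading 0 -> 180
  -- iteration 2/5 --
  FD 20: (11,0) -> (-9,0) [heading=180, draw]
  RT 180: heading 180 -> 0
  -- iteration 3/5 --
  FD 20: (-9,0) -> (11,0) [heading=0, draw]
  RT 180: heading 0 -> 180
  -- iteration 4/5 --
  FD 20: (11,0) -> (-9,0) [heading=180, draw]
  RT 180: heading 180 -> 0
  -- iteration 5/5 --
  FD 20: (-9,0) -> (11,0) [heading=0, draw]
  RT 180: heading 0 -> 180
]
RT 180: heading 180 -> 0
FD 19: (11,0) -> (30,0) [heading=0, draw]
LT 90: heading 0 -> 90
LT 270: heading 90 -> 0
FD 8: (30,0) -> (38,0) [heading=0, draw]
BK 13: (38,0) -> (25,0) [heading=0, draw]
Final: pos=(25,0), heading=0, 10 segment(s) drawn
Segments drawn: 10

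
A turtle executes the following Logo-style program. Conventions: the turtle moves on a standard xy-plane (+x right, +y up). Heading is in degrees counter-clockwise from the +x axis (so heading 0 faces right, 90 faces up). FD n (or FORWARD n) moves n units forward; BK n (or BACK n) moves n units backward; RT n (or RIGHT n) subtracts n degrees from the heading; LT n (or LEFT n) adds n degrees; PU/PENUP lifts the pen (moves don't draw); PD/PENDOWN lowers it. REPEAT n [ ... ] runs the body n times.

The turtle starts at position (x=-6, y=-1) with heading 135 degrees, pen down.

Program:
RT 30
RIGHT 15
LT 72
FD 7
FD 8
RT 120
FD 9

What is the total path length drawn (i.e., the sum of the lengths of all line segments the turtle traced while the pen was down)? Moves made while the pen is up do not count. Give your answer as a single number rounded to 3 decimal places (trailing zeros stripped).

Answer: 24

Derivation:
Executing turtle program step by step:
Start: pos=(-6,-1), heading=135, pen down
RT 30: heading 135 -> 105
RT 15: heading 105 -> 90
LT 72: heading 90 -> 162
FD 7: (-6,-1) -> (-12.657,1.163) [heading=162, draw]
FD 8: (-12.657,1.163) -> (-20.266,3.635) [heading=162, draw]
RT 120: heading 162 -> 42
FD 9: (-20.266,3.635) -> (-13.578,9.657) [heading=42, draw]
Final: pos=(-13.578,9.657), heading=42, 3 segment(s) drawn

Segment lengths:
  seg 1: (-6,-1) -> (-12.657,1.163), length = 7
  seg 2: (-12.657,1.163) -> (-20.266,3.635), length = 8
  seg 3: (-20.266,3.635) -> (-13.578,9.657), length = 9
Total = 24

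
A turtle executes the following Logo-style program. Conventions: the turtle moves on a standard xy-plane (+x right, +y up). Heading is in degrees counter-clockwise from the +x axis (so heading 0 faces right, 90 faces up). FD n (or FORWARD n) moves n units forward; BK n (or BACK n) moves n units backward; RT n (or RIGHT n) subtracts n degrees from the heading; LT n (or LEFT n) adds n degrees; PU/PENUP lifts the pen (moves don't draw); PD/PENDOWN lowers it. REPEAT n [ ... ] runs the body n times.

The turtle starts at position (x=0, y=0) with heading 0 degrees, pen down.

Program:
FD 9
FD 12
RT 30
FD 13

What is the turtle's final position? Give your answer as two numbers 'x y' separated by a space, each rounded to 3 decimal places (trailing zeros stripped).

Executing turtle program step by step:
Start: pos=(0,0), heading=0, pen down
FD 9: (0,0) -> (9,0) [heading=0, draw]
FD 12: (9,0) -> (21,0) [heading=0, draw]
RT 30: heading 0 -> 330
FD 13: (21,0) -> (32.258,-6.5) [heading=330, draw]
Final: pos=(32.258,-6.5), heading=330, 3 segment(s) drawn

Answer: 32.258 -6.5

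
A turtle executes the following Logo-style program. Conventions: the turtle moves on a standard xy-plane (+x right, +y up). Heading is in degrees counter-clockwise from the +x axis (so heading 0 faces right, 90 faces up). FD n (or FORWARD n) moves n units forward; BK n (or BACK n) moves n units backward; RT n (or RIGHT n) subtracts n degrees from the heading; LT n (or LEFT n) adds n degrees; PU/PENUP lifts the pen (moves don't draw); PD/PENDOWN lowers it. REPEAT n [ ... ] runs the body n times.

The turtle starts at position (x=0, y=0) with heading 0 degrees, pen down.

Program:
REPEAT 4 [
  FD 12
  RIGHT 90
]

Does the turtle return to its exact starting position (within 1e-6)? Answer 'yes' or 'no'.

Executing turtle program step by step:
Start: pos=(0,0), heading=0, pen down
REPEAT 4 [
  -- iteration 1/4 --
  FD 12: (0,0) -> (12,0) [heading=0, draw]
  RT 90: heading 0 -> 270
  -- iteration 2/4 --
  FD 12: (12,0) -> (12,-12) [heading=270, draw]
  RT 90: heading 270 -> 180
  -- iteration 3/4 --
  FD 12: (12,-12) -> (0,-12) [heading=180, draw]
  RT 90: heading 180 -> 90
  -- iteration 4/4 --
  FD 12: (0,-12) -> (0,0) [heading=90, draw]
  RT 90: heading 90 -> 0
]
Final: pos=(0,0), heading=0, 4 segment(s) drawn

Start position: (0, 0)
Final position: (0, 0)
Distance = 0; < 1e-6 -> CLOSED

Answer: yes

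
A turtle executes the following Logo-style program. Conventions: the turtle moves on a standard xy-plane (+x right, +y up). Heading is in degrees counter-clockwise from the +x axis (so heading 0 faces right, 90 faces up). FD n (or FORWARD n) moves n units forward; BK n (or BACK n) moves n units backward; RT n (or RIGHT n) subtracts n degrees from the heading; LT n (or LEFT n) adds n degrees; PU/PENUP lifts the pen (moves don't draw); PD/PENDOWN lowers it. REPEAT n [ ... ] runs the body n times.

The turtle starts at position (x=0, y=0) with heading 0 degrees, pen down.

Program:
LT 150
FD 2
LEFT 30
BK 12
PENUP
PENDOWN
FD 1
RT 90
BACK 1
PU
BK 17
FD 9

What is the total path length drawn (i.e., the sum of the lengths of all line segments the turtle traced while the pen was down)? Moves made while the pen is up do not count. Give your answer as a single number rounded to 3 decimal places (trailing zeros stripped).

Answer: 16

Derivation:
Executing turtle program step by step:
Start: pos=(0,0), heading=0, pen down
LT 150: heading 0 -> 150
FD 2: (0,0) -> (-1.732,1) [heading=150, draw]
LT 30: heading 150 -> 180
BK 12: (-1.732,1) -> (10.268,1) [heading=180, draw]
PU: pen up
PD: pen down
FD 1: (10.268,1) -> (9.268,1) [heading=180, draw]
RT 90: heading 180 -> 90
BK 1: (9.268,1) -> (9.268,0) [heading=90, draw]
PU: pen up
BK 17: (9.268,0) -> (9.268,-17) [heading=90, move]
FD 9: (9.268,-17) -> (9.268,-8) [heading=90, move]
Final: pos=(9.268,-8), heading=90, 4 segment(s) drawn

Segment lengths:
  seg 1: (0,0) -> (-1.732,1), length = 2
  seg 2: (-1.732,1) -> (10.268,1), length = 12
  seg 3: (10.268,1) -> (9.268,1), length = 1
  seg 4: (9.268,1) -> (9.268,0), length = 1
Total = 16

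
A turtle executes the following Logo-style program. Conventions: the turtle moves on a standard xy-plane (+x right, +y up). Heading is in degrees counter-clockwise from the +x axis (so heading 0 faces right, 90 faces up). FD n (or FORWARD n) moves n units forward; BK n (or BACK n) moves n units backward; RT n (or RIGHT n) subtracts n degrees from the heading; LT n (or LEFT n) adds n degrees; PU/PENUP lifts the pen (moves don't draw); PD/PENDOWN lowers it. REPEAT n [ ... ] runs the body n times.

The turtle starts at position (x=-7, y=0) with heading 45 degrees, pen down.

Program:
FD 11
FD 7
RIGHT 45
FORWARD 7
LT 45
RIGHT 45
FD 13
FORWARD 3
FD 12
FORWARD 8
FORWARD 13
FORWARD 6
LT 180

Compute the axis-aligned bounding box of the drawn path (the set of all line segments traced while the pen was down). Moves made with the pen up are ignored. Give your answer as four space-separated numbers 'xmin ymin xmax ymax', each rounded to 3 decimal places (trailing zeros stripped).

Executing turtle program step by step:
Start: pos=(-7,0), heading=45, pen down
FD 11: (-7,0) -> (0.778,7.778) [heading=45, draw]
FD 7: (0.778,7.778) -> (5.728,12.728) [heading=45, draw]
RT 45: heading 45 -> 0
FD 7: (5.728,12.728) -> (12.728,12.728) [heading=0, draw]
LT 45: heading 0 -> 45
RT 45: heading 45 -> 0
FD 13: (12.728,12.728) -> (25.728,12.728) [heading=0, draw]
FD 3: (25.728,12.728) -> (28.728,12.728) [heading=0, draw]
FD 12: (28.728,12.728) -> (40.728,12.728) [heading=0, draw]
FD 8: (40.728,12.728) -> (48.728,12.728) [heading=0, draw]
FD 13: (48.728,12.728) -> (61.728,12.728) [heading=0, draw]
FD 6: (61.728,12.728) -> (67.728,12.728) [heading=0, draw]
LT 180: heading 0 -> 180
Final: pos=(67.728,12.728), heading=180, 9 segment(s) drawn

Segment endpoints: x in {-7, 0.778, 5.728, 12.728, 25.728, 28.728, 40.728, 48.728, 61.728, 67.728}, y in {0, 7.778, 12.728}
xmin=-7, ymin=0, xmax=67.728, ymax=12.728

Answer: -7 0 67.728 12.728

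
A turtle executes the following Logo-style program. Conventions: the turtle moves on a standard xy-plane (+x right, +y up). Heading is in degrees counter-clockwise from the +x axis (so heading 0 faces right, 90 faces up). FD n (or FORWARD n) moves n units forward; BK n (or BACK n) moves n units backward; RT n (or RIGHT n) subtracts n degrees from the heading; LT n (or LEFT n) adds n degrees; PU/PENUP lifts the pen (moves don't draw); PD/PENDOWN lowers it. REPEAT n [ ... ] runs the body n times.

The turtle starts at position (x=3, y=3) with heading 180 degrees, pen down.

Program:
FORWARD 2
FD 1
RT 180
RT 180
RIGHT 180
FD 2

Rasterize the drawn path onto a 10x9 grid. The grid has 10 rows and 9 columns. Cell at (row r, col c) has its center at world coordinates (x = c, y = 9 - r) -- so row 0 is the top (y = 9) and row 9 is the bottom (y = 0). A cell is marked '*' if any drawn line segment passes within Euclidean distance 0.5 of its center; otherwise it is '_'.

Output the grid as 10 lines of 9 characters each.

Segment 0: (3,3) -> (1,3)
Segment 1: (1,3) -> (0,3)
Segment 2: (0,3) -> (2,3)

Answer: _________
_________
_________
_________
_________
_________
****_____
_________
_________
_________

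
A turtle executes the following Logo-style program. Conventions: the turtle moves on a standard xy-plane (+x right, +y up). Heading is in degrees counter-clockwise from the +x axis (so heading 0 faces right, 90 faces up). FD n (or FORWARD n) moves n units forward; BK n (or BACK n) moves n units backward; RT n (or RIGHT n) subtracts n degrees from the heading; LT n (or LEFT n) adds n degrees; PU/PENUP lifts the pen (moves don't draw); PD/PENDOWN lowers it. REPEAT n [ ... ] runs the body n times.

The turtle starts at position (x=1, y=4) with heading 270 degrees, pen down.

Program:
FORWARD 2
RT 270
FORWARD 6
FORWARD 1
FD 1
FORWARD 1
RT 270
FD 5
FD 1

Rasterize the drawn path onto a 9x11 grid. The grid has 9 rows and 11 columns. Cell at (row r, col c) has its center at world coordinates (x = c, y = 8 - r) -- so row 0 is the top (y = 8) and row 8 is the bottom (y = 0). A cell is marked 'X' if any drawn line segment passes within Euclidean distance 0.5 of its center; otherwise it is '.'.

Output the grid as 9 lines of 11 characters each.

Segment 0: (1,4) -> (1,2)
Segment 1: (1,2) -> (7,2)
Segment 2: (7,2) -> (8,2)
Segment 3: (8,2) -> (9,2)
Segment 4: (9,2) -> (10,2)
Segment 5: (10,2) -> (10,7)
Segment 6: (10,7) -> (10,8)

Answer: ..........X
..........X
..........X
..........X
.X........X
.X........X
.XXXXXXXXXX
...........
...........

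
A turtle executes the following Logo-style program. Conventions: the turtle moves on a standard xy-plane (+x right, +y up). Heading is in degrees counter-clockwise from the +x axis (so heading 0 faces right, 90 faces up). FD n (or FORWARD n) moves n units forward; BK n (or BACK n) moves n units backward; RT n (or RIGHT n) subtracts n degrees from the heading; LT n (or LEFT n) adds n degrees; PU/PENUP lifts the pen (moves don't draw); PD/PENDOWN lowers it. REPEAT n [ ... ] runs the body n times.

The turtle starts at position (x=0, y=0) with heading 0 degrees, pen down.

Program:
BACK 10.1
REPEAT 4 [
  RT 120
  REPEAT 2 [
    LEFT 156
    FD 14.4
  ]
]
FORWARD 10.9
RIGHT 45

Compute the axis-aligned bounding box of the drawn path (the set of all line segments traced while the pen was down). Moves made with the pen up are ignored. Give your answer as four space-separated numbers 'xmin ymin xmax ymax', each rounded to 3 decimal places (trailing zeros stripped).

Executing turtle program step by step:
Start: pos=(0,0), heading=0, pen down
BK 10.1: (0,0) -> (-10.1,0) [heading=0, draw]
REPEAT 4 [
  -- iteration 1/4 --
  RT 120: heading 0 -> 240
  REPEAT 2 [
    -- iteration 1/2 --
    LT 156: heading 240 -> 36
    FD 14.4: (-10.1,0) -> (1.55,8.464) [heading=36, draw]
    -- iteration 2/2 --
    LT 156: heading 36 -> 192
    FD 14.4: (1.55,8.464) -> (-12.535,5.47) [heading=192, draw]
  ]
  -- iteration 2/4 --
  RT 120: heading 192 -> 72
  REPEAT 2 [
    -- iteration 1/2 --
    LT 156: heading 72 -> 228
    FD 14.4: (-12.535,5.47) -> (-22.171,-5.231) [heading=228, draw]
    -- iteration 2/2 --
    LT 156: heading 228 -> 24
    FD 14.4: (-22.171,-5.231) -> (-9.016,0.626) [heading=24, draw]
  ]
  -- iteration 3/4 --
  RT 120: heading 24 -> 264
  REPEAT 2 [
    -- iteration 1/2 --
    LT 156: heading 264 -> 60
    FD 14.4: (-9.016,0.626) -> (-1.816,13.097) [heading=60, draw]
    -- iteration 2/2 --
    LT 156: heading 60 -> 216
    FD 14.4: (-1.816,13.097) -> (-13.466,4.633) [heading=216, draw]
  ]
  -- iteration 4/4 --
  RT 120: heading 216 -> 96
  REPEAT 2 [
    -- iteration 1/2 --
    LT 156: heading 96 -> 252
    FD 14.4: (-13.466,4.633) -> (-17.916,-9.063) [heading=252, draw]
    -- iteration 2/2 --
    LT 156: heading 252 -> 48
    FD 14.4: (-17.916,-9.063) -> (-8.28,1.639) [heading=48, draw]
  ]
]
FD 10.9: (-8.28,1.639) -> (-0.987,9.739) [heading=48, draw]
RT 45: heading 48 -> 3
Final: pos=(-0.987,9.739), heading=3, 10 segment(s) drawn

Segment endpoints: x in {-22.171, -17.916, -13.466, -12.535, -10.1, -9.016, -8.28, -1.816, -0.987, 0, 1.55}, y in {-9.063, -5.231, 0, 0.626, 1.639, 4.633, 5.47, 8.464, 9.739, 13.097}
xmin=-22.171, ymin=-9.063, xmax=1.55, ymax=13.097

Answer: -22.171 -9.063 1.55 13.097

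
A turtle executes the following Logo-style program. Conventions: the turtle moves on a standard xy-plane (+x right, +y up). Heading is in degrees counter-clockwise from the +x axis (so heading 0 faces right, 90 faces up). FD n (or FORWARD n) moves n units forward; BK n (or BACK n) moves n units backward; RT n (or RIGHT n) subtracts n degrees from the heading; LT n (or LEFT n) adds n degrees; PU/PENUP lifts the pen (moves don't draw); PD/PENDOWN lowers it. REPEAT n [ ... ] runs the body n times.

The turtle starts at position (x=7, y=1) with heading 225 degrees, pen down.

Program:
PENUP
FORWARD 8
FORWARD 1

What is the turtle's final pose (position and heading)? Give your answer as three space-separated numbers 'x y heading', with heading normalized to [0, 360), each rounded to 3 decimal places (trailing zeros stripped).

Executing turtle program step by step:
Start: pos=(7,1), heading=225, pen down
PU: pen up
FD 8: (7,1) -> (1.343,-4.657) [heading=225, move]
FD 1: (1.343,-4.657) -> (0.636,-5.364) [heading=225, move]
Final: pos=(0.636,-5.364), heading=225, 0 segment(s) drawn

Answer: 0.636 -5.364 225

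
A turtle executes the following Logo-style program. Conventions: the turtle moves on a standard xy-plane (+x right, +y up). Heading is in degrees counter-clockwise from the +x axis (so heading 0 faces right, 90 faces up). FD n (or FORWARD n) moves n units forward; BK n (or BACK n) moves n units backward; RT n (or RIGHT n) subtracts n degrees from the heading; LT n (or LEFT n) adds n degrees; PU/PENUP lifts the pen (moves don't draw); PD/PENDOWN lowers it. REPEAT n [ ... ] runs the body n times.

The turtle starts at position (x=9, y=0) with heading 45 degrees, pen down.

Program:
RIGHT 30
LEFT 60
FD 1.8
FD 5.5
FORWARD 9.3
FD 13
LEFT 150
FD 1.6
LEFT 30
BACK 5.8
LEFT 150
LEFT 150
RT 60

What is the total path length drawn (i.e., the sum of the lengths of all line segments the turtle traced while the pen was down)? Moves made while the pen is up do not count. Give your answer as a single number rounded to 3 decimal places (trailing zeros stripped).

Answer: 37

Derivation:
Executing turtle program step by step:
Start: pos=(9,0), heading=45, pen down
RT 30: heading 45 -> 15
LT 60: heading 15 -> 75
FD 1.8: (9,0) -> (9.466,1.739) [heading=75, draw]
FD 5.5: (9.466,1.739) -> (10.889,7.051) [heading=75, draw]
FD 9.3: (10.889,7.051) -> (13.296,16.034) [heading=75, draw]
FD 13: (13.296,16.034) -> (16.661,28.591) [heading=75, draw]
LT 150: heading 75 -> 225
FD 1.6: (16.661,28.591) -> (15.53,27.46) [heading=225, draw]
LT 30: heading 225 -> 255
BK 5.8: (15.53,27.46) -> (17.031,33.062) [heading=255, draw]
LT 150: heading 255 -> 45
LT 150: heading 45 -> 195
RT 60: heading 195 -> 135
Final: pos=(17.031,33.062), heading=135, 6 segment(s) drawn

Segment lengths:
  seg 1: (9,0) -> (9.466,1.739), length = 1.8
  seg 2: (9.466,1.739) -> (10.889,7.051), length = 5.5
  seg 3: (10.889,7.051) -> (13.296,16.034), length = 9.3
  seg 4: (13.296,16.034) -> (16.661,28.591), length = 13
  seg 5: (16.661,28.591) -> (15.53,27.46), length = 1.6
  seg 6: (15.53,27.46) -> (17.031,33.062), length = 5.8
Total = 37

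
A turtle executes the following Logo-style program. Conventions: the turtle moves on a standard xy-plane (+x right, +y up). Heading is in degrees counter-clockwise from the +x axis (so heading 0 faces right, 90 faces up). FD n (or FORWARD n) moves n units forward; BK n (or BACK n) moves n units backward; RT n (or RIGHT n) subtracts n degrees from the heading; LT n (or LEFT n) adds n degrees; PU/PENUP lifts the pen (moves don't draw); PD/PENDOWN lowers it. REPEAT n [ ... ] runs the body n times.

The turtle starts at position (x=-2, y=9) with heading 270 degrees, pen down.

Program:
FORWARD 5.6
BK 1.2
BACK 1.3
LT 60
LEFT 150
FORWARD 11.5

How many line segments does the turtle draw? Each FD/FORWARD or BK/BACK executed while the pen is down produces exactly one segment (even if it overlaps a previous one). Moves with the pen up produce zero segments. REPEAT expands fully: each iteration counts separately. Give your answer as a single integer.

Answer: 4

Derivation:
Executing turtle program step by step:
Start: pos=(-2,9), heading=270, pen down
FD 5.6: (-2,9) -> (-2,3.4) [heading=270, draw]
BK 1.2: (-2,3.4) -> (-2,4.6) [heading=270, draw]
BK 1.3: (-2,4.6) -> (-2,5.9) [heading=270, draw]
LT 60: heading 270 -> 330
LT 150: heading 330 -> 120
FD 11.5: (-2,5.9) -> (-7.75,15.859) [heading=120, draw]
Final: pos=(-7.75,15.859), heading=120, 4 segment(s) drawn
Segments drawn: 4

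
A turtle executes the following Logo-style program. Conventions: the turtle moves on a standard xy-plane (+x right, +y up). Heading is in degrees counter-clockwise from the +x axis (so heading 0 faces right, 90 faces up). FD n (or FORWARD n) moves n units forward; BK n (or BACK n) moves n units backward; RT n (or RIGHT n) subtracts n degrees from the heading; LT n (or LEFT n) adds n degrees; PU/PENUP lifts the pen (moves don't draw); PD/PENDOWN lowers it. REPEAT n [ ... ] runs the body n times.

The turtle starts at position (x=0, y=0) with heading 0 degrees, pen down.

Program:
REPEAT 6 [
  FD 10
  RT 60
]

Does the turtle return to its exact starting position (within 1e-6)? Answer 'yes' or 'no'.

Answer: yes

Derivation:
Executing turtle program step by step:
Start: pos=(0,0), heading=0, pen down
REPEAT 6 [
  -- iteration 1/6 --
  FD 10: (0,0) -> (10,0) [heading=0, draw]
  RT 60: heading 0 -> 300
  -- iteration 2/6 --
  FD 10: (10,0) -> (15,-8.66) [heading=300, draw]
  RT 60: heading 300 -> 240
  -- iteration 3/6 --
  FD 10: (15,-8.66) -> (10,-17.321) [heading=240, draw]
  RT 60: heading 240 -> 180
  -- iteration 4/6 --
  FD 10: (10,-17.321) -> (0,-17.321) [heading=180, draw]
  RT 60: heading 180 -> 120
  -- iteration 5/6 --
  FD 10: (0,-17.321) -> (-5,-8.66) [heading=120, draw]
  RT 60: heading 120 -> 60
  -- iteration 6/6 --
  FD 10: (-5,-8.66) -> (0,0) [heading=60, draw]
  RT 60: heading 60 -> 0
]
Final: pos=(0,0), heading=0, 6 segment(s) drawn

Start position: (0, 0)
Final position: (0, 0)
Distance = 0; < 1e-6 -> CLOSED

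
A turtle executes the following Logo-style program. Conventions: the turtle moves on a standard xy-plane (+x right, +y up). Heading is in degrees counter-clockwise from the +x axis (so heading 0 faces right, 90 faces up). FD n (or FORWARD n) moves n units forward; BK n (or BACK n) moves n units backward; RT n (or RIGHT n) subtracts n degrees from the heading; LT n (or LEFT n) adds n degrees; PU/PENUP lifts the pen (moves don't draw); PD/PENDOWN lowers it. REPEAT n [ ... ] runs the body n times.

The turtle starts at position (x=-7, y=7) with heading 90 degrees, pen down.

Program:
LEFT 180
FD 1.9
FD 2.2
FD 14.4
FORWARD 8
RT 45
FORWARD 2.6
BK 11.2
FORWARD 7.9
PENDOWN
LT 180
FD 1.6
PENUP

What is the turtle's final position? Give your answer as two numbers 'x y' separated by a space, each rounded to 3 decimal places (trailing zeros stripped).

Answer: -5.374 -17.874

Derivation:
Executing turtle program step by step:
Start: pos=(-7,7), heading=90, pen down
LT 180: heading 90 -> 270
FD 1.9: (-7,7) -> (-7,5.1) [heading=270, draw]
FD 2.2: (-7,5.1) -> (-7,2.9) [heading=270, draw]
FD 14.4: (-7,2.9) -> (-7,-11.5) [heading=270, draw]
FD 8: (-7,-11.5) -> (-7,-19.5) [heading=270, draw]
RT 45: heading 270 -> 225
FD 2.6: (-7,-19.5) -> (-8.838,-21.338) [heading=225, draw]
BK 11.2: (-8.838,-21.338) -> (-0.919,-13.419) [heading=225, draw]
FD 7.9: (-0.919,-13.419) -> (-6.505,-19.005) [heading=225, draw]
PD: pen down
LT 180: heading 225 -> 45
FD 1.6: (-6.505,-19.005) -> (-5.374,-17.874) [heading=45, draw]
PU: pen up
Final: pos=(-5.374,-17.874), heading=45, 8 segment(s) drawn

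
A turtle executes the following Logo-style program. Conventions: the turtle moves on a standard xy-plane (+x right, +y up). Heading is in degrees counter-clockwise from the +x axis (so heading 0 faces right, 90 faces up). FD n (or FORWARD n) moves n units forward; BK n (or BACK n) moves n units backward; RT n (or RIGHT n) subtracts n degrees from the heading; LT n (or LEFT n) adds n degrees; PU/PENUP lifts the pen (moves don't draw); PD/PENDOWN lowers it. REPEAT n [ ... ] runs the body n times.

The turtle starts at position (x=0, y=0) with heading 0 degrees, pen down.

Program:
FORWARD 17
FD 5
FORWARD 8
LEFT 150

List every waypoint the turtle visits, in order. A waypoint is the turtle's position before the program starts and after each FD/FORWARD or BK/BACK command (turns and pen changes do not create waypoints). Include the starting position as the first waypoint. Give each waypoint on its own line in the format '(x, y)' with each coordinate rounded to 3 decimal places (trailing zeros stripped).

Answer: (0, 0)
(17, 0)
(22, 0)
(30, 0)

Derivation:
Executing turtle program step by step:
Start: pos=(0,0), heading=0, pen down
FD 17: (0,0) -> (17,0) [heading=0, draw]
FD 5: (17,0) -> (22,0) [heading=0, draw]
FD 8: (22,0) -> (30,0) [heading=0, draw]
LT 150: heading 0 -> 150
Final: pos=(30,0), heading=150, 3 segment(s) drawn
Waypoints (4 total):
(0, 0)
(17, 0)
(22, 0)
(30, 0)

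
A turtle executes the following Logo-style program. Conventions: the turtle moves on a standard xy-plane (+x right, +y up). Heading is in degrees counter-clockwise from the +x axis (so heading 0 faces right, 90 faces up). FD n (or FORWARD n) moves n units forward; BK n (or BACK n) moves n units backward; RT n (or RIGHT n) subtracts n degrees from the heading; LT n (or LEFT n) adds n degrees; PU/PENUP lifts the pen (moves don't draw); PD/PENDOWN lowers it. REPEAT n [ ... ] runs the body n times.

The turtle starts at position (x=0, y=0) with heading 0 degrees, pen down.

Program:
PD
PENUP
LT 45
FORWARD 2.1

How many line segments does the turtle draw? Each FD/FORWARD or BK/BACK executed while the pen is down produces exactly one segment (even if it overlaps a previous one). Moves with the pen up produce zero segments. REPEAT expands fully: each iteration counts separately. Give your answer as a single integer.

Answer: 0

Derivation:
Executing turtle program step by step:
Start: pos=(0,0), heading=0, pen down
PD: pen down
PU: pen up
LT 45: heading 0 -> 45
FD 2.1: (0,0) -> (1.485,1.485) [heading=45, move]
Final: pos=(1.485,1.485), heading=45, 0 segment(s) drawn
Segments drawn: 0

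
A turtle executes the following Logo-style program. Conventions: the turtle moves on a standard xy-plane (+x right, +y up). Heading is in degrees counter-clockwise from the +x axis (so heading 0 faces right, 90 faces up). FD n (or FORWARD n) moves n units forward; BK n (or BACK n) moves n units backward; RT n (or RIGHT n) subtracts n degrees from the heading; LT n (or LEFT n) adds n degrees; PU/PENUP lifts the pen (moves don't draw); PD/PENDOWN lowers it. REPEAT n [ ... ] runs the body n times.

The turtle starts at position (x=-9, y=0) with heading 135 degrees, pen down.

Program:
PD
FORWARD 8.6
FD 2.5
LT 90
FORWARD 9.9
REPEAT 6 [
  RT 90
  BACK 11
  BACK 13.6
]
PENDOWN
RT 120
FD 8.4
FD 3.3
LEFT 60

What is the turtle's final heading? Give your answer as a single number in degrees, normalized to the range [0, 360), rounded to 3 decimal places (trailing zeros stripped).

Executing turtle program step by step:
Start: pos=(-9,0), heading=135, pen down
PD: pen down
FD 8.6: (-9,0) -> (-15.081,6.081) [heading=135, draw]
FD 2.5: (-15.081,6.081) -> (-16.849,7.849) [heading=135, draw]
LT 90: heading 135 -> 225
FD 9.9: (-16.849,7.849) -> (-23.849,0.849) [heading=225, draw]
REPEAT 6 [
  -- iteration 1/6 --
  RT 90: heading 225 -> 135
  BK 11: (-23.849,0.849) -> (-16.071,-6.93) [heading=135, draw]
  BK 13.6: (-16.071,-6.93) -> (-6.454,-16.546) [heading=135, draw]
  -- iteration 2/6 --
  RT 90: heading 135 -> 45
  BK 11: (-6.454,-16.546) -> (-14.233,-24.324) [heading=45, draw]
  BK 13.6: (-14.233,-24.324) -> (-23.849,-33.941) [heading=45, draw]
  -- iteration 3/6 --
  RT 90: heading 45 -> 315
  BK 11: (-23.849,-33.941) -> (-31.627,-26.163) [heading=315, draw]
  BK 13.6: (-31.627,-26.163) -> (-41.244,-16.546) [heading=315, draw]
  -- iteration 4/6 --
  RT 90: heading 315 -> 225
  BK 11: (-41.244,-16.546) -> (-33.466,-8.768) [heading=225, draw]
  BK 13.6: (-33.466,-8.768) -> (-23.849,0.849) [heading=225, draw]
  -- iteration 5/6 --
  RT 90: heading 225 -> 135
  BK 11: (-23.849,0.849) -> (-16.071,-6.93) [heading=135, draw]
  BK 13.6: (-16.071,-6.93) -> (-6.454,-16.546) [heading=135, draw]
  -- iteration 6/6 --
  RT 90: heading 135 -> 45
  BK 11: (-6.454,-16.546) -> (-14.233,-24.324) [heading=45, draw]
  BK 13.6: (-14.233,-24.324) -> (-23.849,-33.941) [heading=45, draw]
]
PD: pen down
RT 120: heading 45 -> 285
FD 8.4: (-23.849,-33.941) -> (-21.675,-42.055) [heading=285, draw]
FD 3.3: (-21.675,-42.055) -> (-20.821,-45.242) [heading=285, draw]
LT 60: heading 285 -> 345
Final: pos=(-20.821,-45.242), heading=345, 17 segment(s) drawn

Answer: 345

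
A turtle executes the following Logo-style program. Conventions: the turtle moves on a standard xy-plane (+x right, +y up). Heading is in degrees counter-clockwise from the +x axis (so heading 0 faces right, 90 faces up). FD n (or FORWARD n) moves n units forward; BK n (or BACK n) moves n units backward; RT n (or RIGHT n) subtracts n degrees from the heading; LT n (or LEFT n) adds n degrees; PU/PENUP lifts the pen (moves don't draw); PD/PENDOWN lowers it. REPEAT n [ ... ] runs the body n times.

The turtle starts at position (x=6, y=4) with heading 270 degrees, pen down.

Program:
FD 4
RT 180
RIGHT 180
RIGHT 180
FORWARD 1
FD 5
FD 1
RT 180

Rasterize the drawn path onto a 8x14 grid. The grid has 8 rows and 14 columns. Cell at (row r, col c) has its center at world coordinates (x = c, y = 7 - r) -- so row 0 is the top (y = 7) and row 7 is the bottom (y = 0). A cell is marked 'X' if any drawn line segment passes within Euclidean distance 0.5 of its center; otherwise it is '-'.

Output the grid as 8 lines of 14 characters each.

Answer: ------X-------
------X-------
------X-------
------X-------
------X-------
------X-------
------X-------
------X-------

Derivation:
Segment 0: (6,4) -> (6,0)
Segment 1: (6,0) -> (6,1)
Segment 2: (6,1) -> (6,6)
Segment 3: (6,6) -> (6,7)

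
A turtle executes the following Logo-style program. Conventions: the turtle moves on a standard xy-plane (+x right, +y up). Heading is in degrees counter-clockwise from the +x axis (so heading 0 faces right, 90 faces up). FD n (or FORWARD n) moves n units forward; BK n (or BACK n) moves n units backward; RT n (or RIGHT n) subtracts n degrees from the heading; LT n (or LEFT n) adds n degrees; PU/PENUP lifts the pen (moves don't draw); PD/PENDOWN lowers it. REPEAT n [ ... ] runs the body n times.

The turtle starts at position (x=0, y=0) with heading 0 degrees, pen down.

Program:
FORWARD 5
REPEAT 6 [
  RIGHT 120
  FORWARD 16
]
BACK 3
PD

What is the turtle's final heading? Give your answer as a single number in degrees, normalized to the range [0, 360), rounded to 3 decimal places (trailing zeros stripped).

Answer: 0

Derivation:
Executing turtle program step by step:
Start: pos=(0,0), heading=0, pen down
FD 5: (0,0) -> (5,0) [heading=0, draw]
REPEAT 6 [
  -- iteration 1/6 --
  RT 120: heading 0 -> 240
  FD 16: (5,0) -> (-3,-13.856) [heading=240, draw]
  -- iteration 2/6 --
  RT 120: heading 240 -> 120
  FD 16: (-3,-13.856) -> (-11,0) [heading=120, draw]
  -- iteration 3/6 --
  RT 120: heading 120 -> 0
  FD 16: (-11,0) -> (5,0) [heading=0, draw]
  -- iteration 4/6 --
  RT 120: heading 0 -> 240
  FD 16: (5,0) -> (-3,-13.856) [heading=240, draw]
  -- iteration 5/6 --
  RT 120: heading 240 -> 120
  FD 16: (-3,-13.856) -> (-11,0) [heading=120, draw]
  -- iteration 6/6 --
  RT 120: heading 120 -> 0
  FD 16: (-11,0) -> (5,0) [heading=0, draw]
]
BK 3: (5,0) -> (2,0) [heading=0, draw]
PD: pen down
Final: pos=(2,0), heading=0, 8 segment(s) drawn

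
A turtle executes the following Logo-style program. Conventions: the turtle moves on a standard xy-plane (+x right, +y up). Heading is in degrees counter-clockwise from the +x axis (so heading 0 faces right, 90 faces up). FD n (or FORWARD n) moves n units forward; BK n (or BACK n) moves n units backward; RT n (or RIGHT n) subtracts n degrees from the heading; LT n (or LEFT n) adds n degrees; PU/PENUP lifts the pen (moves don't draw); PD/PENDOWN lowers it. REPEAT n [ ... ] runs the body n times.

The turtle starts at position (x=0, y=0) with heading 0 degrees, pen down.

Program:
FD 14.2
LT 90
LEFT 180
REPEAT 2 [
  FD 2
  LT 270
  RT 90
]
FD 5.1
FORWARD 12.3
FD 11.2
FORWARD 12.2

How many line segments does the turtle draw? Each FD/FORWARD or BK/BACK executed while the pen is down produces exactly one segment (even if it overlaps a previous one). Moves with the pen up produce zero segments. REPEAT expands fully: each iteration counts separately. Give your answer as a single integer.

Executing turtle program step by step:
Start: pos=(0,0), heading=0, pen down
FD 14.2: (0,0) -> (14.2,0) [heading=0, draw]
LT 90: heading 0 -> 90
LT 180: heading 90 -> 270
REPEAT 2 [
  -- iteration 1/2 --
  FD 2: (14.2,0) -> (14.2,-2) [heading=270, draw]
  LT 270: heading 270 -> 180
  RT 90: heading 180 -> 90
  -- iteration 2/2 --
  FD 2: (14.2,-2) -> (14.2,0) [heading=90, draw]
  LT 270: heading 90 -> 0
  RT 90: heading 0 -> 270
]
FD 5.1: (14.2,0) -> (14.2,-5.1) [heading=270, draw]
FD 12.3: (14.2,-5.1) -> (14.2,-17.4) [heading=270, draw]
FD 11.2: (14.2,-17.4) -> (14.2,-28.6) [heading=270, draw]
FD 12.2: (14.2,-28.6) -> (14.2,-40.8) [heading=270, draw]
Final: pos=(14.2,-40.8), heading=270, 7 segment(s) drawn
Segments drawn: 7

Answer: 7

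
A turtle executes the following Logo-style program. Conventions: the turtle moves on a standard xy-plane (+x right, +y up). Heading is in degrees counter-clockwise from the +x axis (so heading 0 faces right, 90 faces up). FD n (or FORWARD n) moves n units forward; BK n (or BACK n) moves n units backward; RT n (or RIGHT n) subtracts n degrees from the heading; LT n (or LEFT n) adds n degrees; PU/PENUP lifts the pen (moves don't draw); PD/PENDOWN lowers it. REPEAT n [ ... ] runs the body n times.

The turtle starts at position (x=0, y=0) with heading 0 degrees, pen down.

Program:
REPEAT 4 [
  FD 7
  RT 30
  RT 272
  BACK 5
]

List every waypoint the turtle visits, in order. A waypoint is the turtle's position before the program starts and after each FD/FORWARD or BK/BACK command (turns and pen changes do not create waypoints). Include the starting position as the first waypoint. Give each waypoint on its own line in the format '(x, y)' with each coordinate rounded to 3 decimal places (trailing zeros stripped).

Answer: (0, 0)
(7, 0)
(4.35, -4.24)
(8.06, 1.696)
(10.252, -2.798)
(7.183, 3.494)
(12.156, 2.971)
(5.194, 3.703)
(8.272, 7.643)

Derivation:
Executing turtle program step by step:
Start: pos=(0,0), heading=0, pen down
REPEAT 4 [
  -- iteration 1/4 --
  FD 7: (0,0) -> (7,0) [heading=0, draw]
  RT 30: heading 0 -> 330
  RT 272: heading 330 -> 58
  BK 5: (7,0) -> (4.35,-4.24) [heading=58, draw]
  -- iteration 2/4 --
  FD 7: (4.35,-4.24) -> (8.06,1.696) [heading=58, draw]
  RT 30: heading 58 -> 28
  RT 272: heading 28 -> 116
  BK 5: (8.06,1.696) -> (10.252,-2.798) [heading=116, draw]
  -- iteration 3/4 --
  FD 7: (10.252,-2.798) -> (7.183,3.494) [heading=116, draw]
  RT 30: heading 116 -> 86
  RT 272: heading 86 -> 174
  BK 5: (7.183,3.494) -> (12.156,2.971) [heading=174, draw]
  -- iteration 4/4 --
  FD 7: (12.156,2.971) -> (5.194,3.703) [heading=174, draw]
  RT 30: heading 174 -> 144
  RT 272: heading 144 -> 232
  BK 5: (5.194,3.703) -> (8.272,7.643) [heading=232, draw]
]
Final: pos=(8.272,7.643), heading=232, 8 segment(s) drawn
Waypoints (9 total):
(0, 0)
(7, 0)
(4.35, -4.24)
(8.06, 1.696)
(10.252, -2.798)
(7.183, 3.494)
(12.156, 2.971)
(5.194, 3.703)
(8.272, 7.643)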